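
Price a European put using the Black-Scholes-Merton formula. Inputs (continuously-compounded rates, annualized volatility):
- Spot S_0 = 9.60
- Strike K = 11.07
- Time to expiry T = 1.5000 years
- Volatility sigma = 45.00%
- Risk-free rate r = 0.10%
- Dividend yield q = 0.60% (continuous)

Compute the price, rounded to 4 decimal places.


Answer: Price = 3.0824

Derivation:
d1 = (ln(S/K) + (r - q + 0.5*sigma^2) * T) / (sigma * sqrt(T)) = 0.00344625
d2 = d1 - sigma * sqrt(T) = -0.54768894
exp(-rT) = 0.99850112; exp(-qT) = 0.99104038
P = K * exp(-rT) * N(-d2) - S_0 * exp(-qT) * N(-d1)
N(-d1) = 0.49862515; N(-d2) = 0.70804725
P = 11.0700 * 0.99850112 * 0.70804725 - 9.6000 * 0.99104038 * 0.49862515 = 3.0824


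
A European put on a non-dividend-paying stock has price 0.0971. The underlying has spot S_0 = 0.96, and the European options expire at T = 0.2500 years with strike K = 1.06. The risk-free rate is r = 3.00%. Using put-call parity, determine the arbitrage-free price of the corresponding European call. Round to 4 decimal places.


Answer: Call price = 0.0050

Derivation:
Put-call parity: C - P = S_0 * exp(-qT) - K * exp(-rT).
S_0 * exp(-qT) = 0.9600 * 1.00000000 = 0.96000000
K * exp(-rT) = 1.0600 * 0.99252805 = 1.05207974
C = P + S*exp(-qT) - K*exp(-rT)
C = 0.0971 + 0.96000000 - 1.05207974 = 0.0050


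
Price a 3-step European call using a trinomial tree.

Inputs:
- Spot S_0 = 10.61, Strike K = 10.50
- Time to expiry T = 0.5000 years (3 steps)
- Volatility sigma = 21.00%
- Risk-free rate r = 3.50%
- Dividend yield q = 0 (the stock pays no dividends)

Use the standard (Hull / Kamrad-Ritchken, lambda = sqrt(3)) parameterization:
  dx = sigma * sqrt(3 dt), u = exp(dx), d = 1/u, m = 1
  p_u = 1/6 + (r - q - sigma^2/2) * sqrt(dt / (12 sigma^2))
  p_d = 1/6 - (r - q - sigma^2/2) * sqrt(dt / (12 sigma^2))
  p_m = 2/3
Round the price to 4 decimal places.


dt = T/N = 0.166667; dx = sigma*sqrt(3*dt) = 0.148492
u = exp(dx) = 1.160084; d = 1/u = 0.862007
p_u = 0.173934, p_m = 0.666667, p_d = 0.159399
Discount per step: exp(-r*dt) = 0.994184
Stock lattice S(k, j) with j the centered position index:
  k=0: S(0,+0) = 10.6100
  k=1: S(1,-1) = 9.1459; S(1,+0) = 10.6100; S(1,+1) = 12.3085
  k=2: S(2,-2) = 7.8838; S(2,-1) = 9.1459; S(2,+0) = 10.6100; S(2,+1) = 12.3085; S(2,+2) = 14.2789
  k=3: S(3,-3) = 6.7959; S(3,-2) = 7.8838; S(3,-1) = 9.1459; S(3,+0) = 10.6100; S(3,+1) = 12.3085; S(3,+2) = 14.2789; S(3,+3) = 16.5647
Terminal payoffs V(N, j) = max(S_T - K, 0):
  V(3,-3) = 0.000000; V(3,-2) = 0.000000; V(3,-1) = 0.000000; V(3,+0) = 0.110000; V(3,+1) = 1.808491; V(3,+2) = 3.778884; V(3,+3) = 6.064705
Backward induction: V(k, j) = exp(-r*dt) * [p_u * V(k+1, j+1) + p_m * V(k+1, j) + p_d * V(k+1, j-1)]
  V(2,-2) = exp(-r*dt) * [p_u*0.000000 + p_m*0.000000 + p_d*0.000000] = 0.000000
  V(2,-1) = exp(-r*dt) * [p_u*0.110000 + p_m*0.000000 + p_d*0.000000] = 0.019021
  V(2,+0) = exp(-r*dt) * [p_u*1.808491 + p_m*0.110000 + p_d*0.000000] = 0.385636
  V(2,+1) = exp(-r*dt) * [p_u*3.778884 + p_m*1.808491 + p_d*0.110000] = 1.869534
  V(2,+2) = exp(-r*dt) * [p_u*6.064705 + p_m*3.778884 + p_d*1.808491] = 3.839922
  V(1,-1) = exp(-r*dt) * [p_u*0.385636 + p_m*0.019021 + p_d*0.000000] = 0.079292
  V(1,+0) = exp(-r*dt) * [p_u*1.869534 + p_m*0.385636 + p_d*0.019021] = 0.581894
  V(1,+1) = exp(-r*dt) * [p_u*3.839922 + p_m*1.869534 + p_d*0.385636] = 1.964228
  V(0,+0) = exp(-r*dt) * [p_u*1.964228 + p_m*0.581894 + p_d*0.079292] = 0.737898

Answer: Price = V(0,0) = 0.7379


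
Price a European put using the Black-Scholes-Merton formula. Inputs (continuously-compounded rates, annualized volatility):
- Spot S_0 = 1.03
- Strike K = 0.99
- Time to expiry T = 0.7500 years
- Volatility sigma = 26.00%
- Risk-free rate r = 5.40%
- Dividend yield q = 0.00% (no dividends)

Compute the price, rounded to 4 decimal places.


d1 = (ln(S/K) + (r - q + 0.5*sigma^2) * T) / (sigma * sqrt(T)) = 0.46836048
d2 = d1 - sigma * sqrt(T) = 0.24319387
exp(-rT) = 0.96030916; exp(-qT) = 1.00000000
P = K * exp(-rT) * N(-d2) - S_0 * exp(-qT) * N(-d1)
N(-d1) = 0.31976341; N(-d2) = 0.40392761
P = 0.9900 * 0.96030916 * 0.40392761 - 1.0300 * 1.00000000 * 0.31976341 = 0.0547

Answer: Price = 0.0547


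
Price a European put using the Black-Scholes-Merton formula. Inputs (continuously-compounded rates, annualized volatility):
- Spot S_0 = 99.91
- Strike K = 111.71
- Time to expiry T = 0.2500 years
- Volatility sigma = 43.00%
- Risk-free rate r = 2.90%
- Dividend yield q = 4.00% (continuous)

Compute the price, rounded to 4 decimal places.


Answer: Price = 16.2101

Derivation:
d1 = (ln(S/K) + (r - q + 0.5*sigma^2) * T) / (sigma * sqrt(T)) = -0.42452999
d2 = d1 - sigma * sqrt(T) = -0.63952999
exp(-rT) = 0.99277622; exp(-qT) = 0.99004983
P = K * exp(-rT) * N(-d2) - S_0 * exp(-qT) * N(-d1)
N(-d1) = 0.66441033; N(-d2) = 0.73876089
P = 111.7100 * 0.99277622 * 0.73876089 - 99.9100 * 0.99004983 * 0.66441033 = 16.2101


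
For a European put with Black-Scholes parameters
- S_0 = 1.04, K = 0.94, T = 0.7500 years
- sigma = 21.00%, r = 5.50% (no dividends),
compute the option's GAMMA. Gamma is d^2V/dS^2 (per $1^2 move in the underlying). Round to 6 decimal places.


d1 = 0.8736333235; d2 = 0.6917679887
phi(d1) = 0.2723802734; exp(-qT) = 1.0000000000; exp(-rT) = 0.9595892027
Gamma = exp(-qT) * phi(d1) / (S * sigma * sqrt(T)) = 1.0000000000 * 0.2723802734 / (1.0400 * 0.2100 * 0.8660254038) = 1.440099

Answer: Gamma = 1.440099


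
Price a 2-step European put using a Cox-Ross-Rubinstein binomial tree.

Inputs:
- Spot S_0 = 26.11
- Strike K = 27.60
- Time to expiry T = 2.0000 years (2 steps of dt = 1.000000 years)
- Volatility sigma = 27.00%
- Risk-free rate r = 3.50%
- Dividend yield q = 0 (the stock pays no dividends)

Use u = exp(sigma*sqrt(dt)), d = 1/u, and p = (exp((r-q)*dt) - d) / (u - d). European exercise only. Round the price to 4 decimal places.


Answer: Price = V(0,0) = 3.6037

Derivation:
dt = T/N = 1.000000
u = exp(sigma*sqrt(dt)) = 1.309964; d = 1/u = 0.763379
p = (exp((r-q)*dt) - d) / (u - d) = 0.498075
Discount per step: exp(-r*dt) = 0.965605
Stock lattice S(k, i) with i counting down-moves:
  k=0: S(0,0) = 26.1100
  k=1: S(1,0) = 34.2032; S(1,1) = 19.9318
  k=2: S(2,0) = 44.8049; S(2,1) = 26.1100; S(2,2) = 15.2156
Terminal payoffs V(N, i) = max(K - S_T, 0):
  V(2,0) = 0.000000; V(2,1) = 1.490000; V(2,2) = 12.384443
Backward induction: V(k, i) = exp(-r*dt) * [p * V(k+1, i) + (1-p) * V(k+1, i+1)].
  V(1,0) = exp(-r*dt) * [p*0.000000 + (1-p)*1.490000] = 0.722146
  V(1,1) = exp(-r*dt) * [p*1.490000 + (1-p)*12.384443] = 6.718871
  V(0,0) = exp(-r*dt) * [p*0.722146 + (1-p)*6.718871] = 3.603691


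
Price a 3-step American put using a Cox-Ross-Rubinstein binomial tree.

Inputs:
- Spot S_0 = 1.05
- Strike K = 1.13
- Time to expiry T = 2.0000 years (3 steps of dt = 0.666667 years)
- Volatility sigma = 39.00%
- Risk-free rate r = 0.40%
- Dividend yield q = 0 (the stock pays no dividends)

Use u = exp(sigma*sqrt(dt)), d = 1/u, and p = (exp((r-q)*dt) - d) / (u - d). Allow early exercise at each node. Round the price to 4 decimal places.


dt = T/N = 0.666667
u = exp(sigma*sqrt(dt)) = 1.374972; d = 1/u = 0.727287
p = (exp((r-q)*dt) - d) / (u - d) = 0.425180
Discount per step: exp(-r*dt) = 0.997337
Stock lattice S(k, i) with i counting down-moves:
  k=0: S(0,0) = 1.0500
  k=1: S(1,0) = 1.4437; S(1,1) = 0.7637
  k=2: S(2,0) = 1.9851; S(2,1) = 1.0500; S(2,2) = 0.5554
  k=3: S(3,0) = 2.7294; S(3,1) = 1.4437; S(3,2) = 0.7637; S(3,3) = 0.4039
Terminal payoffs V(N, i) = max(K - S_T, 0):
  V(3,0) = 0.000000; V(3,1) = 0.000000; V(3,2) = 0.366348; V(3,3) = 0.726069
Backward induction: V(k, i) = exp(-r*dt) * [p * V(k+1, i) + (1-p) * V(k+1, i+1)]; then take max(V_cont, immediate exercise) for American.
  V(2,0) = exp(-r*dt) * [p*0.000000 + (1-p)*0.000000] = 0.000000; exercise = 0.000000; V(2,0) = max -> 0.000000
  V(2,1) = exp(-r*dt) * [p*0.000000 + (1-p)*0.366348] = 0.210023; exercise = 0.080000; V(2,1) = max -> 0.210023
  V(2,2) = exp(-r*dt) * [p*0.366348 + (1-p)*0.726069] = 0.571596; exercise = 0.574606; V(2,2) = max -> 0.574606
  V(1,0) = exp(-r*dt) * [p*0.000000 + (1-p)*0.210023] = 0.120404; exercise = 0.000000; V(1,0) = max -> 0.120404
  V(1,1) = exp(-r*dt) * [p*0.210023 + (1-p)*0.574606] = 0.418475; exercise = 0.366348; V(1,1) = max -> 0.418475
  V(0,0) = exp(-r*dt) * [p*0.120404 + (1-p)*0.418475] = 0.290964; exercise = 0.080000; V(0,0) = max -> 0.290964

Answer: Price = V(0,0) = 0.2910


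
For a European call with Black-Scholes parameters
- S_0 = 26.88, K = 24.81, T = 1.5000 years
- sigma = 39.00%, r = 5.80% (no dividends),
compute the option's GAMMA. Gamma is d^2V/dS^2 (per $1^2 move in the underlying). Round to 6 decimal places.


d1 = 0.5887374096; d2 = 0.1110869097
phi(d1) = 0.3354627350; exp(-qT) = 1.0000000000; exp(-rT) = 0.9166770956
Gamma = exp(-qT) * phi(d1) / (S * sigma * sqrt(T)) = 1.0000000000 * 0.3354627350 / (26.8800 * 0.3900 * 1.2247448714) = 0.026128

Answer: Gamma = 0.026128


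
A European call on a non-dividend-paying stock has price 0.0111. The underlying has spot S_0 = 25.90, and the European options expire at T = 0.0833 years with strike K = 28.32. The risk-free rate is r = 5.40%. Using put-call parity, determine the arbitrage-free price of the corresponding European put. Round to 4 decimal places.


Answer: Put price = 2.3040

Derivation:
Put-call parity: C - P = S_0 * exp(-qT) - K * exp(-rT).
S_0 * exp(-qT) = 25.9000 * 1.00000000 = 25.90000000
K * exp(-rT) = 28.3200 * 0.99551190 = 28.19289706
P = C - S*exp(-qT) + K*exp(-rT)
P = 0.0111 - 25.90000000 + 28.19289706 = 2.3040


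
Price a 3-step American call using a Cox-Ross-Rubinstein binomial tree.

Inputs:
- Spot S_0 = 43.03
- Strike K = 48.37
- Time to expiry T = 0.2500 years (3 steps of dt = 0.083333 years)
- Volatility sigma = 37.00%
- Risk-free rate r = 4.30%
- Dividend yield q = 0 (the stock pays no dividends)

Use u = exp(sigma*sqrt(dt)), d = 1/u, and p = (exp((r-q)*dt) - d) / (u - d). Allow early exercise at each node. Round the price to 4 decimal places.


Answer: Price = V(0,0) = 1.2709

Derivation:
dt = T/N = 0.083333
u = exp(sigma*sqrt(dt)) = 1.112723; d = 1/u = 0.898697
p = (exp((r-q)*dt) - d) / (u - d) = 0.490095
Discount per step: exp(-r*dt) = 0.996423
Stock lattice S(k, i) with i counting down-moves:
  k=0: S(0,0) = 43.0300
  k=1: S(1,0) = 47.8805; S(1,1) = 38.6709
  k=2: S(2,0) = 53.2777; S(2,1) = 43.0300; S(2,2) = 34.7534
  k=3: S(3,0) = 59.2833; S(3,1) = 47.8805; S(3,2) = 38.6709; S(3,3) = 31.2328
Terminal payoffs V(N, i) = max(S_T - K, 0):
  V(3,0) = 10.913258; V(3,1) = 0.000000; V(3,2) = 0.000000; V(3,3) = 0.000000
Backward induction: V(k, i) = exp(-r*dt) * [p * V(k+1, i) + (1-p) * V(k+1, i+1)]; then take max(V_cont, immediate exercise) for American.
  V(2,0) = exp(-r*dt) * [p*10.913258 + (1-p)*0.000000] = 5.329407; exercise = 4.907662; V(2,0) = max -> 5.329407
  V(2,1) = exp(-r*dt) * [p*0.000000 + (1-p)*0.000000] = 0.000000; exercise = 0.000000; V(2,1) = max -> 0.000000
  V(2,2) = exp(-r*dt) * [p*0.000000 + (1-p)*0.000000] = 0.000000; exercise = 0.000000; V(2,2) = max -> 0.000000
  V(1,0) = exp(-r*dt) * [p*5.329407 + (1-p)*0.000000] = 2.602576; exercise = 0.000000; V(1,0) = max -> 2.602576
  V(1,1) = exp(-r*dt) * [p*0.000000 + (1-p)*0.000000] = 0.000000; exercise = 0.000000; V(1,1) = max -> 0.000000
  V(0,0) = exp(-r*dt) * [p*2.602576 + (1-p)*0.000000] = 1.270948; exercise = 0.000000; V(0,0) = max -> 1.270948


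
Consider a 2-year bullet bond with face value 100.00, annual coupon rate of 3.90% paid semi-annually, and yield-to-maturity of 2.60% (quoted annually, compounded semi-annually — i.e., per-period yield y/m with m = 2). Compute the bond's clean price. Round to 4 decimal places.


Answer: Price = 102.5176

Derivation:
Coupon per period c = face * coupon_rate / m = 1.950000
Periods per year m = 2; per-period yield y/m = 0.013000
Number of cashflows N = 4
Cashflows (t years, CF_t, discount factor 1/(1+y/m)^(m*t), PV):
  t = 0.5000: CF_t = 1.950000, DF = 0.987167, PV = 1.924975
  t = 1.0000: CF_t = 1.950000, DF = 0.974498, PV = 1.900272
  t = 1.5000: CF_t = 1.950000, DF = 0.961992, PV = 1.875885
  t = 2.0000: CF_t = 101.950000, DF = 0.949647, PV = 96.816516
Price P = sum_t PV_t = 102.517648


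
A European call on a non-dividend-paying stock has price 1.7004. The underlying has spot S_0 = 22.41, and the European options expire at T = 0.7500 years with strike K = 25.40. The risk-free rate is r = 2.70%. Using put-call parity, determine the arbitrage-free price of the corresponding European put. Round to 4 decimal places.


Put-call parity: C - P = S_0 * exp(-qT) - K * exp(-rT).
S_0 * exp(-qT) = 22.4100 * 1.00000000 = 22.41000000
K * exp(-rT) = 25.4000 * 0.97995365 = 24.89082282
P = C - S*exp(-qT) + K*exp(-rT)
P = 1.7004 - 22.41000000 + 24.89082282 = 4.1812

Answer: Put price = 4.1812


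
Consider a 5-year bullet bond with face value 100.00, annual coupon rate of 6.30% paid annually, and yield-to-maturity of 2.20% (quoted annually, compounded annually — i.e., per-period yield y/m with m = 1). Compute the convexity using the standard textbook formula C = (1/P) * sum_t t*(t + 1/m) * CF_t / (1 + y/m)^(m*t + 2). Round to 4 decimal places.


Coupon per period c = face * coupon_rate / m = 6.300000
Periods per year m = 1; per-period yield y/m = 0.022000
Number of cashflows N = 5
Cashflows (t years, CF_t, discount factor 1/(1+y/m)^(m*t), PV):
  t = 1.0000: CF_t = 6.300000, DF = 0.978474, PV = 6.164384
  t = 2.0000: CF_t = 6.300000, DF = 0.957411, PV = 6.031686
  t = 3.0000: CF_t = 6.300000, DF = 0.936801, PV = 5.901846
  t = 4.0000: CF_t = 6.300000, DF = 0.916635, PV = 5.774800
  t = 5.0000: CF_t = 106.300000, DF = 0.896903, PV = 95.340799
Price P = sum_t PV_t = 119.213515
Convexity numerator sum_t t*(t + 1/m) * CF_t / (1+y/m)^(m*t + 2):
  t = 1.0000: term = 11.803692
  t = 2.0000: term = 34.648801
  t = 3.0000: term = 67.805874
  t = 4.0000: term = 110.577093
  t = 5.0000: term = 2738.408591
Convexity = (1/P) * sum = 2963.244052 / 119.213515 = 24.856612

Answer: Convexity = 24.8566


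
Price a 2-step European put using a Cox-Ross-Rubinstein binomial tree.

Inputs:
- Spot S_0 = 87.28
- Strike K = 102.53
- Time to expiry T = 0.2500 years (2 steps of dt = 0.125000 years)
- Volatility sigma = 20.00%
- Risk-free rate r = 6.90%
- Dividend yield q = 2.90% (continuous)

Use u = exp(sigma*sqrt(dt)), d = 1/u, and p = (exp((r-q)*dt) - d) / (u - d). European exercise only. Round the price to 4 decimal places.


dt = T/N = 0.125000
u = exp(sigma*sqrt(dt)) = 1.073271; d = 1/u = 0.931731
p = (exp((r-q)*dt) - d) / (u - d) = 0.517744
Discount per step: exp(-r*dt) = 0.991412
Stock lattice S(k, i) with i counting down-moves:
  k=0: S(0,0) = 87.2800
  k=1: S(1,0) = 93.6751; S(1,1) = 81.3215
  k=2: S(2,0) = 100.5387; S(2,1) = 87.2800; S(2,2) = 75.7698
Terminal payoffs V(N, i) = max(K - S_T, 0):
  V(2,0) = 1.991303; V(2,1) = 15.250000; V(2,2) = 26.760186
Backward induction: V(k, i) = exp(-r*dt) * [p * V(k+1, i) + (1-p) * V(k+1, i+1)].
  V(1,0) = exp(-r*dt) * [p*1.991303 + (1-p)*15.250000] = 8.313376
  V(1,1) = exp(-r*dt) * [p*15.250000 + (1-p)*26.760186] = 20.622220
  V(0,0) = exp(-r*dt) * [p*8.313376 + (1-p)*20.622220] = 14.127016

Answer: Price = V(0,0) = 14.1270


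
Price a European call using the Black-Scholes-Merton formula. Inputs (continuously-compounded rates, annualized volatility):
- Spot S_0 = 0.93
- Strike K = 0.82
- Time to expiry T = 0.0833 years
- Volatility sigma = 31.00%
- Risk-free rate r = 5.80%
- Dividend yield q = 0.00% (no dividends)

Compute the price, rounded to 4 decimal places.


Answer: Price = 0.1164

Derivation:
d1 = (ln(S/K) + (r - q + 0.5*sigma^2) * T) / (sigma * sqrt(T)) = 1.50566799
d2 = d1 - sigma * sqrt(T) = 1.41619660
exp(-rT) = 0.99518025; exp(-qT) = 1.00000000
C = S_0 * exp(-qT) * N(d1) - K * exp(-rT) * N(d2)
N(d1) = 0.93392379; N(d2) = 0.92164102
C = 0.9300 * 1.00000000 * 0.93392379 - 0.8200 * 0.99518025 * 0.92164102 = 0.1164


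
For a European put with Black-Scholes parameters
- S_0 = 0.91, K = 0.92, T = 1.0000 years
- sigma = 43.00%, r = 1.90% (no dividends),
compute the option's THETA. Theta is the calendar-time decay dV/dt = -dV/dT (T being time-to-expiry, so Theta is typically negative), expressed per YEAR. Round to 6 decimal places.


Answer: Theta = -0.066040

Derivation:
d1 = 0.2337696034; d2 = -0.1962303966
phi(d1) = 0.3881891155; exp(-qT) = 1.0000000000; exp(-rT) = 0.9811793622
Theta = -S*exp(-qT)*phi(d1)*sigma/(2*sqrt(T)) + r*K*exp(-rT)*N(-d2) - q*S*exp(-qT)*N(-d1)
N(-d1) = 0.4075819244; N(-d2) = 0.5777850813; sqrt(T) = 1.0000000000
Term 1 = -0.9100 * 1.0000000000 * 0.3881891155 * 0.4300 / (2 * 1.0000000000) = -0.0759492004
Term 2 = 0.0190 * 0.9200 * 0.9811793622 * 0.5777850813 = 0.0099096007
Term 3 = 0 (no dividend yield, q = 0)
Theta = -0.0759492004 + (0.0099096007) + (0.0000000000) = -0.066040


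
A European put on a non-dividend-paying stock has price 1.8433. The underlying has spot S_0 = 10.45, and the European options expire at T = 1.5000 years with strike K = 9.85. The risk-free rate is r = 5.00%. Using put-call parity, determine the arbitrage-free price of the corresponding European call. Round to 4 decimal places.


Put-call parity: C - P = S_0 * exp(-qT) - K * exp(-rT).
S_0 * exp(-qT) = 10.4500 * 1.00000000 = 10.45000000
K * exp(-rT) = 9.8500 * 0.92774349 = 9.13827334
C = P + S*exp(-qT) - K*exp(-rT)
C = 1.8433 + 10.45000000 - 9.13827334 = 3.1550

Answer: Call price = 3.1550


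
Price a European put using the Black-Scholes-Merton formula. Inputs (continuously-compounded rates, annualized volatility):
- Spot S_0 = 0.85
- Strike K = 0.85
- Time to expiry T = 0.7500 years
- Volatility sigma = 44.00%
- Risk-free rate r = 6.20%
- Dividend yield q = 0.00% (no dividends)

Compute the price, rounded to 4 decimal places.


Answer: Price = 0.1071

Derivation:
d1 = (ln(S/K) + (r - q + 0.5*sigma^2) * T) / (sigma * sqrt(T)) = 0.31255644
d2 = d1 - sigma * sqrt(T) = -0.06849474
exp(-rT) = 0.95456456; exp(-qT) = 1.00000000
P = K * exp(-rT) * N(-d2) - S_0 * exp(-qT) * N(-d1)
N(-d1) = 0.37730884; N(-d2) = 0.52730410
P = 0.8500 * 0.95456456 * 0.52730410 - 0.8500 * 1.00000000 * 0.37730884 = 0.1071


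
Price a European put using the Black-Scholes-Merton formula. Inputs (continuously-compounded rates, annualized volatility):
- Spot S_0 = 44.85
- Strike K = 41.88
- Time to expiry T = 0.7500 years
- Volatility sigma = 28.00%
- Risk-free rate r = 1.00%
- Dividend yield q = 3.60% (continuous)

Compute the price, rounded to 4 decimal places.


Answer: Price = 3.1513

Derivation:
d1 = (ln(S/K) + (r - q + 0.5*sigma^2) * T) / (sigma * sqrt(T)) = 0.32337884
d2 = d1 - sigma * sqrt(T) = 0.08089173
exp(-rT) = 0.99252805; exp(-qT) = 0.97336124
P = K * exp(-rT) * N(-d2) - S_0 * exp(-qT) * N(-d1)
N(-d1) = 0.37320417; N(-d2) = 0.46776403
P = 41.8800 * 0.99252805 * 0.46776403 - 44.8500 * 0.97336124 * 0.37320417 = 3.1513


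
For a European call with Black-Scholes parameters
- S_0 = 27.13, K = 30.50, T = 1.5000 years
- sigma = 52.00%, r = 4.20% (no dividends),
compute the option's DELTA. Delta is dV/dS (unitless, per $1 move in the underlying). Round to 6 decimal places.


Answer: Delta = 0.592316

Derivation:
d1 = 0.2335077265; d2 = -0.4033596066
phi(d1) = 0.3882128674; exp(-qT) = 1.0000000000; exp(-rT) = 0.9389434737
N(d1) = 0.5923164148
Delta = exp(-qT) * N(d1) = 1.0000000000 * 0.5923164148 = 0.592316


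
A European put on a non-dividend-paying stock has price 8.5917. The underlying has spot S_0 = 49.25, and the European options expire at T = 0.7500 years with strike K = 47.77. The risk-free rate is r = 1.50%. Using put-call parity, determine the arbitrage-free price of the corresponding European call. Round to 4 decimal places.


Put-call parity: C - P = S_0 * exp(-qT) - K * exp(-rT).
S_0 * exp(-qT) = 49.2500 * 1.00000000 = 49.25000000
K * exp(-rT) = 47.7700 * 0.98881304 = 47.23559914
C = P + S*exp(-qT) - K*exp(-rT)
C = 8.5917 + 49.25000000 - 47.23559914 = 10.6061

Answer: Call price = 10.6061


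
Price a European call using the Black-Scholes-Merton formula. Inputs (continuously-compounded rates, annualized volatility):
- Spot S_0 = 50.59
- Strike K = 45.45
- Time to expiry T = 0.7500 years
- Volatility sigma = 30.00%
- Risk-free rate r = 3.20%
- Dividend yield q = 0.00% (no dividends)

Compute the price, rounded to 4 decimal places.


Answer: Price = 8.6241

Derivation:
d1 = (ln(S/K) + (r - q + 0.5*sigma^2) * T) / (sigma * sqrt(T)) = 0.63466617
d2 = d1 - sigma * sqrt(T) = 0.37485855
exp(-rT) = 0.97628571; exp(-qT) = 1.00000000
C = S_0 * exp(-qT) * N(d1) - K * exp(-rT) * N(d2)
N(d1) = 0.73717692; N(d2) = 0.64611717
C = 50.5900 * 1.00000000 * 0.73717692 - 45.4500 * 0.97628571 * 0.64611717 = 8.6241


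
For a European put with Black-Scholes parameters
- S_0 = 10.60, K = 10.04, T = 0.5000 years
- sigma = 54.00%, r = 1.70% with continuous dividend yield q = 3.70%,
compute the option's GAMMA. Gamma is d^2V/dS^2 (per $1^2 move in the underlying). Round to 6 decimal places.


Answer: Gamma = 0.092308

Derivation:
d1 = 0.3068761900; d2 = -0.0749614719
phi(d1) = 0.3805928802; exp(-qT) = 0.9816700746; exp(-rT) = 0.9915360229
Gamma = exp(-qT) * phi(d1) / (S * sigma * sqrt(T)) = 0.9816700746 * 0.3805928802 / (10.6000 * 0.5400 * 0.7071067812) = 0.092308


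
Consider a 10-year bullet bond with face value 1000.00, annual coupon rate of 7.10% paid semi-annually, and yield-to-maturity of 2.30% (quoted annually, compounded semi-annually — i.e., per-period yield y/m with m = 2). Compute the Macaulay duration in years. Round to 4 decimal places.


Answer: Macaulay duration = 7.8149 years

Derivation:
Coupon per period c = face * coupon_rate / m = 35.500000
Periods per year m = 2; per-period yield y/m = 0.011500
Number of cashflows N = 20
Cashflows (t years, CF_t, discount factor 1/(1+y/m)^(m*t), PV):
  t = 0.5000: CF_t = 35.500000, DF = 0.988631, PV = 35.096391
  t = 1.0000: CF_t = 35.500000, DF = 0.977391, PV = 34.697372
  t = 1.5000: CF_t = 35.500000, DF = 0.966279, PV = 34.302889
  t = 2.0000: CF_t = 35.500000, DF = 0.955293, PV = 33.912890
  t = 2.5000: CF_t = 35.500000, DF = 0.944432, PV = 33.527326
  t = 3.0000: CF_t = 35.500000, DF = 0.933694, PV = 33.146145
  t = 3.5000: CF_t = 35.500000, DF = 0.923079, PV = 32.769298
  t = 4.0000: CF_t = 35.500000, DF = 0.912584, PV = 32.396736
  t = 4.5000: CF_t = 35.500000, DF = 0.902209, PV = 32.028409
  t = 5.0000: CF_t = 35.500000, DF = 0.891951, PV = 31.664270
  t = 5.5000: CF_t = 35.500000, DF = 0.881810, PV = 31.304271
  t = 6.0000: CF_t = 35.500000, DF = 0.871785, PV = 30.948365
  t = 6.5000: CF_t = 35.500000, DF = 0.861873, PV = 30.596505
  t = 7.0000: CF_t = 35.500000, DF = 0.852075, PV = 30.248646
  t = 7.5000: CF_t = 35.500000, DF = 0.842387, PV = 29.904741
  t = 8.0000: CF_t = 35.500000, DF = 0.832810, PV = 29.564746
  t = 8.5000: CF_t = 35.500000, DF = 0.823341, PV = 29.228617
  t = 9.0000: CF_t = 35.500000, DF = 0.813981, PV = 28.896310
  t = 9.5000: CF_t = 35.500000, DF = 0.804726, PV = 28.567780
  t = 10.0000: CF_t = 1035.500000, DF = 0.795577, PV = 823.820057
Price P = sum_t PV_t = 1426.621765
Macaulay numerator sum_t t * PV_t:
  t * PV_t at t = 0.5000: 17.548196
  t * PV_t at t = 1.0000: 34.697372
  t * PV_t at t = 1.5000: 51.454333
  t * PV_t at t = 2.0000: 67.825781
  t * PV_t at t = 2.5000: 83.818315
  t * PV_t at t = 3.0000: 99.438436
  t * PV_t at t = 3.5000: 114.692544
  t * PV_t at t = 4.0000: 129.586944
  t * PV_t at t = 4.5000: 144.127842
  t * PV_t at t = 5.0000: 158.321351
  t * PV_t at t = 5.5000: 172.173491
  t * PV_t at t = 6.0000: 185.690189
  t * PV_t at t = 6.5000: 198.877283
  t * PV_t at t = 7.0000: 211.740519
  t * PV_t at t = 7.5000: 224.285558
  t * PV_t at t = 8.0000: 236.517972
  t * PV_t at t = 8.5000: 248.443248
  t * PV_t at t = 9.0000: 260.066788
  t * PV_t at t = 9.5000: 271.393913
  t * PV_t at t = 10.0000: 8238.200567
Macaulay duration D = (sum_t t * PV_t) / P = 11148.900641 / 1426.621765 = 7.814896


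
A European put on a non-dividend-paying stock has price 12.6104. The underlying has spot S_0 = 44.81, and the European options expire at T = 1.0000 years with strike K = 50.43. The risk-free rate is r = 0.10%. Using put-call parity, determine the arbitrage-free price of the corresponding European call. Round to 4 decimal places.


Put-call parity: C - P = S_0 * exp(-qT) - K * exp(-rT).
S_0 * exp(-qT) = 44.8100 * 1.00000000 = 44.81000000
K * exp(-rT) = 50.4300 * 0.99900050 = 50.37959521
C = P + S*exp(-qT) - K*exp(-rT)
C = 12.6104 + 44.81000000 - 50.37959521 = 7.0408

Answer: Call price = 7.0408


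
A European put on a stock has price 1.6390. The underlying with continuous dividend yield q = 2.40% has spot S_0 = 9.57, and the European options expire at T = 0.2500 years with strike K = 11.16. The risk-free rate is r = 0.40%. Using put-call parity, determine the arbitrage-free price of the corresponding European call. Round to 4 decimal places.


Put-call parity: C - P = S_0 * exp(-qT) - K * exp(-rT).
S_0 * exp(-qT) = 9.5700 * 0.99401796 = 9.51275192
K * exp(-rT) = 11.1600 * 0.99900050 = 11.14884558
C = P + S*exp(-qT) - K*exp(-rT)
C = 1.6390 + 9.51275192 - 11.14884558 = 0.0029

Answer: Call price = 0.0029


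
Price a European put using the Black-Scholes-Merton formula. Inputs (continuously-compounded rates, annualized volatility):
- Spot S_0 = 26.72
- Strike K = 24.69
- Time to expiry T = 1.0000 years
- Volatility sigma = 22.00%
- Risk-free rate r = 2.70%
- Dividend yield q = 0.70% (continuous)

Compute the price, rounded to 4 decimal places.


d1 = (ln(S/K) + (r - q + 0.5*sigma^2) * T) / (sigma * sqrt(T)) = 0.56006384
d2 = d1 - sigma * sqrt(T) = 0.34006384
exp(-rT) = 0.97336124; exp(-qT) = 0.99302444
P = K * exp(-rT) * N(-d2) - S_0 * exp(-qT) * N(-d1)
N(-d1) = 0.28771795; N(-d2) = 0.36690423
P = 24.6900 * 0.97336124 * 0.36690423 - 26.7200 * 0.99302444 * 0.28771795 = 1.1834

Answer: Price = 1.1834


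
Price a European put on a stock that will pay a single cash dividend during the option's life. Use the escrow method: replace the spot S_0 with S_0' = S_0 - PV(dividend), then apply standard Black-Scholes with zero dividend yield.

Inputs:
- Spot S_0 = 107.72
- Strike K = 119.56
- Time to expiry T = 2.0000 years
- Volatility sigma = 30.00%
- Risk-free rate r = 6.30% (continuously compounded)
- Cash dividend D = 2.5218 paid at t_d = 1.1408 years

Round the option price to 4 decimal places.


Answer: Price = 17.7214

Derivation:
PV(D) = D * exp(-r * t_d) = 2.5218 * 0.93065150 = 2.34691695
S_0' = S_0 - PV(D) = 107.7200 - 2.34691695 = 105.37308305
d1 = (ln(S_0'/K) + (r + sigma^2/2)*T) / (sigma*sqrt(T)) = 0.21139873
d2 = d1 - sigma*sqrt(T) = -0.21286533
exp(-rT) = 0.88161485
N(-d1) = 0.41628807; N(-d2) = 0.58428400
P = K * exp(-rT) * N(-d2) - S_0' * N(-d1) = 119.5600 * 0.88161485 * 0.58428400 - 105.37308305 * 0.41628807 = 17.7214


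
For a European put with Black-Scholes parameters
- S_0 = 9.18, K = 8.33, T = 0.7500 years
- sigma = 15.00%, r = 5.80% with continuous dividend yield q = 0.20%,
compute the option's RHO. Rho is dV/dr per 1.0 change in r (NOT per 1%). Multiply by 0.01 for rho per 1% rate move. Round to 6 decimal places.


d1 = 1.1362349404; d2 = 1.0063311298
phi(d1) = 0.2092023208; exp(-qT) = 0.9985011244; exp(-rT) = 0.9574325541
N(-d2) = 0.1571281553
Rho = -K*T*exp(-rT)*N(-d2) = -8.3300 * 0.7500 * 0.9574325541 * 0.1571281553 = -0.939871

Answer: Rho = -0.939871


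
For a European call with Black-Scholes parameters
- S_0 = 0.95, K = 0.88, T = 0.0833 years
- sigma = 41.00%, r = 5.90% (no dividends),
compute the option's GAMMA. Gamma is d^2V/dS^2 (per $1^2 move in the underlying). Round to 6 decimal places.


Answer: Gamma = 2.683749

Derivation:
d1 = 0.7475179693; d2 = 0.6291848378
phi(d1) = 0.3016975992; exp(-qT) = 1.0000000000; exp(-rT) = 0.9950973574
Gamma = exp(-qT) * phi(d1) / (S * sigma * sqrt(T)) = 1.0000000000 * 0.3016975992 / (0.9500 * 0.4100 * 0.2886173938) = 2.683749


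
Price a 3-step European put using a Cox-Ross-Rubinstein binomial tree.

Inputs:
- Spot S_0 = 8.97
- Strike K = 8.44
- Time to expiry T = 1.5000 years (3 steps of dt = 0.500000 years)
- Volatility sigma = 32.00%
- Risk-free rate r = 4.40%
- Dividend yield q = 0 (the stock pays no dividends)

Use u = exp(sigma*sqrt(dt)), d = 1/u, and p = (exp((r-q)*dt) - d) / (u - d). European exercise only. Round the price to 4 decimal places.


dt = T/N = 0.500000
u = exp(sigma*sqrt(dt)) = 1.253919; d = 1/u = 0.797499
p = (exp((r-q)*dt) - d) / (u - d) = 0.492407
Discount per step: exp(-r*dt) = 0.978240
Stock lattice S(k, i) with i counting down-moves:
  k=0: S(0,0) = 8.9700
  k=1: S(1,0) = 11.2477; S(1,1) = 7.1536
  k=2: S(2,0) = 14.1037; S(2,1) = 8.9700; S(2,2) = 5.7050
  k=3: S(3,0) = 17.6848; S(3,1) = 11.2477; S(3,2) = 7.1536; S(3,3) = 4.5497
Terminal payoffs V(N, i) = max(K - S_T, 0):
  V(3,0) = 0.000000; V(3,1) = 0.000000; V(3,2) = 1.286430; V(3,3) = 3.890291
Backward induction: V(k, i) = exp(-r*dt) * [p * V(k+1, i) + (1-p) * V(k+1, i+1)].
  V(2,0) = exp(-r*dt) * [p*0.000000 + (1-p)*0.000000] = 0.000000
  V(2,1) = exp(-r*dt) * [p*0.000000 + (1-p)*1.286430] = 0.638774
  V(2,2) = exp(-r*dt) * [p*1.286430 + (1-p)*3.890291] = 2.551380
  V(1,0) = exp(-r*dt) * [p*0.000000 + (1-p)*0.638774] = 0.317182
  V(1,1) = exp(-r*dt) * [p*0.638774 + (1-p)*2.551380] = 1.574575
  V(0,0) = exp(-r*dt) * [p*0.317182 + (1-p)*1.574575] = 0.934636

Answer: Price = V(0,0) = 0.9346


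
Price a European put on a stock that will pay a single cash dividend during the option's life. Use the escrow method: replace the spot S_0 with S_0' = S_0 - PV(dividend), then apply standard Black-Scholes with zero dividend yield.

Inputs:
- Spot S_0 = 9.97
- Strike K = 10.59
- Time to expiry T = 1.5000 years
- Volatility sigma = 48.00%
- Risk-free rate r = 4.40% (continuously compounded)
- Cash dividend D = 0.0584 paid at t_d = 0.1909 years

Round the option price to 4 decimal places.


Answer: Price = 2.2926

Derivation:
PV(D) = D * exp(-r * t_d) = 0.0584 * 0.99163558 = 0.05791152
S_0' = S_0 - PV(D) = 9.9700 - 0.05791152 = 9.91208848
d1 = (ln(S_0'/K) + (r + sigma^2/2)*T) / (sigma*sqrt(T)) = 0.29367496
d2 = d1 - sigma*sqrt(T) = -0.29420258
exp(-rT) = 0.93613086
N(-d1) = 0.38450315; N(-d2) = 0.61569845
P = K * exp(-rT) * N(-d2) - S_0' * N(-d1) = 10.5900 * 0.93613086 * 0.61569845 - 9.91208848 * 0.38450315 = 2.2926


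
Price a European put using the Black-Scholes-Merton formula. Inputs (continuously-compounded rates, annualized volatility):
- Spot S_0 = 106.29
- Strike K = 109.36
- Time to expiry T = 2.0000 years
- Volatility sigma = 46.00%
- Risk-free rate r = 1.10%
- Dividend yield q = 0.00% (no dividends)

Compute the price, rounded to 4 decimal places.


d1 = (ln(S/K) + (r - q + 0.5*sigma^2) * T) / (sigma * sqrt(T)) = 0.31531738
d2 = d1 - sigma * sqrt(T) = -0.33522086
exp(-rT) = 0.97824024; exp(-qT) = 1.00000000
P = K * exp(-rT) * N(-d2) - S_0 * exp(-qT) * N(-d1)
N(-d1) = 0.37626034; N(-d2) = 0.63127075
P = 109.3600 * 0.97824024 * 0.63127075 - 106.2900 * 1.00000000 * 0.37626034 = 27.5409

Answer: Price = 27.5409


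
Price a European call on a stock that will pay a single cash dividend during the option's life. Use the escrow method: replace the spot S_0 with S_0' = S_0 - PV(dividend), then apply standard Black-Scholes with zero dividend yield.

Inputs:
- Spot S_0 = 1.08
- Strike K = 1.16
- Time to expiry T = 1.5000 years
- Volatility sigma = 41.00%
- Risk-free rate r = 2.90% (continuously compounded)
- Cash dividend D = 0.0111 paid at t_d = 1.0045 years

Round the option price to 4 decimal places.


PV(D) = D * exp(-r * t_d) = 0.0111 * 0.97128970 = 0.01078132
S_0' = S_0 - PV(D) = 1.0800 - 0.01078132 = 1.06921868
d1 = (ln(S_0'/K) + (r + sigma^2/2)*T) / (sigma*sqrt(T)) = 0.17541369
d2 = d1 - sigma*sqrt(T) = -0.32673171
exp(-rT) = 0.95743255
N(d1) = 0.56962271; N(d2) = 0.37193541
C = S_0' * N(d1) - K * exp(-rT) * N(d2) = 1.06921868 * 0.56962271 - 1.1600 * 0.95743255 * 0.37193541 = 0.1960

Answer: Price = 0.1960


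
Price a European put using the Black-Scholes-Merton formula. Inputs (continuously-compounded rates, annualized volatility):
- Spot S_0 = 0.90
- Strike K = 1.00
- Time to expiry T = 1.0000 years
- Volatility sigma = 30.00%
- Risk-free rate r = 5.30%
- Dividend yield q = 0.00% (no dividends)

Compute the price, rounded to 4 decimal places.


d1 = (ln(S/K) + (r - q + 0.5*sigma^2) * T) / (sigma * sqrt(T)) = -0.02453505
d2 = d1 - sigma * sqrt(T) = -0.32453505
exp(-rT) = 0.94838001; exp(-qT) = 1.00000000
P = K * exp(-rT) * N(-d2) - S_0 * exp(-qT) * N(-d1)
N(-d1) = 0.50978709; N(-d2) = 0.62723351
P = 1.0000 * 0.94838001 * 0.62723351 - 0.9000 * 1.00000000 * 0.50978709 = 0.1360

Answer: Price = 0.1360


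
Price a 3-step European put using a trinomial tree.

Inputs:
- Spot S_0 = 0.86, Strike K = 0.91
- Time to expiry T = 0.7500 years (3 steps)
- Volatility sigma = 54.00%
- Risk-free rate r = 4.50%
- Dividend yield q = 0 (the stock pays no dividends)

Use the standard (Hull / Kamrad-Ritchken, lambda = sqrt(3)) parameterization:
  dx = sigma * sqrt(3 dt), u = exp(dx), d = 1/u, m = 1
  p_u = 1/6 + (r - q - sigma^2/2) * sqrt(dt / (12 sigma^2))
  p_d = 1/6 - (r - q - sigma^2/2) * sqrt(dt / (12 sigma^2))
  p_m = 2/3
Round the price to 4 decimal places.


dt = T/N = 0.250000; dx = sigma*sqrt(3*dt) = 0.467654
u = exp(dx) = 1.596245; d = 1/u = 0.626470
p_u = 0.139724, p_m = 0.666667, p_d = 0.193610
Discount per step: exp(-r*dt) = 0.988813
Stock lattice S(k, j) with j the centered position index:
  k=0: S(0,+0) = 0.8600
  k=1: S(1,-1) = 0.5388; S(1,+0) = 0.8600; S(1,+1) = 1.3728
  k=2: S(2,-2) = 0.3375; S(2,-1) = 0.5388; S(2,+0) = 0.8600; S(2,+1) = 1.3728; S(2,+2) = 2.1913
  k=3: S(3,-3) = 0.2114; S(3,-2) = 0.3375; S(3,-1) = 0.5388; S(3,+0) = 0.8600; S(3,+1) = 1.3728; S(3,+2) = 2.1913; S(3,+3) = 3.4978
Terminal payoffs V(N, j) = max(K - S_T, 0):
  V(3,-3) = 0.698554; V(3,-2) = 0.572480; V(3,-1) = 0.371235; V(3,+0) = 0.050000; V(3,+1) = 0.000000; V(3,+2) = 0.000000; V(3,+3) = 0.000000
Backward induction: V(k, j) = exp(-r*dt) * [p_u * V(k+1, j+1) + p_m * V(k+1, j) + p_d * V(k+1, j-1)]
  V(2,-2) = exp(-r*dt) * [p_u*0.371235 + p_m*0.572480 + p_d*0.698554] = 0.562408
  V(2,-1) = exp(-r*dt) * [p_u*0.050000 + p_m*0.371235 + p_d*0.572480] = 0.361227
  V(2,+0) = exp(-r*dt) * [p_u*0.000000 + p_m*0.050000 + p_d*0.371235] = 0.104031
  V(2,+1) = exp(-r*dt) * [p_u*0.000000 + p_m*0.000000 + p_d*0.050000] = 0.009572
  V(2,+2) = exp(-r*dt) * [p_u*0.000000 + p_m*0.000000 + p_d*0.000000] = 0.000000
  V(1,-1) = exp(-r*dt) * [p_u*0.104031 + p_m*0.361227 + p_d*0.562408] = 0.360167
  V(1,+0) = exp(-r*dt) * [p_u*0.009572 + p_m*0.104031 + p_d*0.361227] = 0.139055
  V(1,+1) = exp(-r*dt) * [p_u*0.000000 + p_m*0.009572 + p_d*0.104031] = 0.026226
  V(0,+0) = exp(-r*dt) * [p_u*0.026226 + p_m*0.139055 + p_d*0.360167] = 0.164242

Answer: Price = V(0,0) = 0.1642


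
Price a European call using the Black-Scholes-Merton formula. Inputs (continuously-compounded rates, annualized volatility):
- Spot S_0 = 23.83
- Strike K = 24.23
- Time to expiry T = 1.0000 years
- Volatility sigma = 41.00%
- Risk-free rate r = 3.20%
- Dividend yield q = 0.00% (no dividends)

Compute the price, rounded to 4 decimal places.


Answer: Price = 4.0254

Derivation:
d1 = (ln(S/K) + (r - q + 0.5*sigma^2) * T) / (sigma * sqrt(T)) = 0.24244819
d2 = d1 - sigma * sqrt(T) = -0.16755181
exp(-rT) = 0.96850658; exp(-qT) = 1.00000000
C = S_0 * exp(-qT) * N(d1) - K * exp(-rT) * N(d2)
N(d1) = 0.59578355; N(d2) = 0.43346794
C = 23.8300 * 1.00000000 * 0.59578355 - 24.2300 * 0.96850658 * 0.43346794 = 4.0254


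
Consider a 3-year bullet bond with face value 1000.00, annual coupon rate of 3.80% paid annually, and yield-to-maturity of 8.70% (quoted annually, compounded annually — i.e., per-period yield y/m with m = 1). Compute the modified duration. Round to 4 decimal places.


Answer: Modified duration = 2.6526

Derivation:
Coupon per period c = face * coupon_rate / m = 38.000000
Periods per year m = 1; per-period yield y/m = 0.087000
Number of cashflows N = 3
Cashflows (t years, CF_t, discount factor 1/(1+y/m)^(m*t), PV):
  t = 1.0000: CF_t = 38.000000, DF = 0.919963, PV = 34.958602
  t = 2.0000: CF_t = 38.000000, DF = 0.846332, PV = 32.160627
  t = 3.0000: CF_t = 1038.000000, DF = 0.778595, PV = 808.181158
Price P = sum_t PV_t = 875.300387
First compute Macaulay numerator sum_t t * PV_t:
  t * PV_t at t = 1.0000: 34.958602
  t * PV_t at t = 2.0000: 64.321254
  t * PV_t at t = 3.0000: 2424.543475
Macaulay duration D = 2523.823331 / 875.300387 = 2.883380
Modified duration = D / (1 + y/m) = 2.883380 / (1 + 0.087000) = 2.652603


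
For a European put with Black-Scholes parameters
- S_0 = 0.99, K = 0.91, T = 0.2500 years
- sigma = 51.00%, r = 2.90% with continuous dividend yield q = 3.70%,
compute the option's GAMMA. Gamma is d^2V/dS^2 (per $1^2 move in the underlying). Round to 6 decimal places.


Answer: Gamma = 1.414906

Derivation:
d1 = 0.4500895828; d2 = 0.1950895828
phi(d1) = 0.3605124276; exp(-qT) = 0.9907926496; exp(-rT) = 0.9927762179
Gamma = exp(-qT) * phi(d1) / (S * sigma * sqrt(T)) = 0.9907926496 * 0.3605124276 / (0.9900 * 0.5100 * 0.5000000000) = 1.414906


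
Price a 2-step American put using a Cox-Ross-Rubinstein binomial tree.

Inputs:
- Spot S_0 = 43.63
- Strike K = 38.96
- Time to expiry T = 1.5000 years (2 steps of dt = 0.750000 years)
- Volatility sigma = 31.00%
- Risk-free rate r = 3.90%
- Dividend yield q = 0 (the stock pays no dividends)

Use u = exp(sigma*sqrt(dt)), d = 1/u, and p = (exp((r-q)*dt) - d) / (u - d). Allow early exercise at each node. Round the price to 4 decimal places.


Answer: Price = V(0,0) = 3.3284

Derivation:
dt = T/N = 0.750000
u = exp(sigma*sqrt(dt)) = 1.307959; d = 1/u = 0.764550
p = (exp((r-q)*dt) - d) / (u - d) = 0.487905
Discount per step: exp(-r*dt) = 0.971174
Stock lattice S(k, i) with i counting down-moves:
  k=0: S(0,0) = 43.6300
  k=1: S(1,0) = 57.0662; S(1,1) = 33.3573
  k=2: S(2,0) = 74.6403; S(2,1) = 43.6300; S(2,2) = 25.5033
Terminal payoffs V(N, i) = max(K - S_T, 0):
  V(2,0) = 0.000000; V(2,1) = 0.000000; V(2,2) = 13.456665
Backward induction: V(k, i) = exp(-r*dt) * [p * V(k+1, i) + (1-p) * V(k+1, i+1)]; then take max(V_cont, immediate exercise) for American.
  V(1,0) = exp(-r*dt) * [p*0.000000 + (1-p)*0.000000] = 0.000000; exercise = 0.000000; V(1,0) = max -> 0.000000
  V(1,1) = exp(-r*dt) * [p*0.000000 + (1-p)*13.456665] = 6.692445; exercise = 5.602684; V(1,1) = max -> 6.692445
  V(0,0) = exp(-r*dt) * [p*0.000000 + (1-p)*6.692445] = 3.328374; exercise = 0.000000; V(0,0) = max -> 3.328374


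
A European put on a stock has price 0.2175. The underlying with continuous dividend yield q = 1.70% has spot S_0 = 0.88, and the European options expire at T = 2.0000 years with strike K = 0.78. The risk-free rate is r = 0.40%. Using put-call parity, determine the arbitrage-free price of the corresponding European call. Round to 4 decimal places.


Answer: Call price = 0.2943

Derivation:
Put-call parity: C - P = S_0 * exp(-qT) - K * exp(-rT).
S_0 * exp(-qT) = 0.8800 * 0.96657150 = 0.85058292
K * exp(-rT) = 0.7800 * 0.99203191 = 0.77378489
C = P + S*exp(-qT) - K*exp(-rT)
C = 0.2175 + 0.85058292 - 0.77378489 = 0.2943


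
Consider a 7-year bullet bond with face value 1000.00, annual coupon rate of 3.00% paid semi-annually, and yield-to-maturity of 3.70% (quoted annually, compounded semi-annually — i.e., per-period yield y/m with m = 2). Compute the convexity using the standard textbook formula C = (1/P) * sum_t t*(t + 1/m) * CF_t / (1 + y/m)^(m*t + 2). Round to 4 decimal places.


Coupon per period c = face * coupon_rate / m = 15.000000
Periods per year m = 2; per-period yield y/m = 0.018500
Number of cashflows N = 14
Cashflows (t years, CF_t, discount factor 1/(1+y/m)^(m*t), PV):
  t = 0.5000: CF_t = 15.000000, DF = 0.981836, PV = 14.727541
  t = 1.0000: CF_t = 15.000000, DF = 0.964002, PV = 14.460030
  t = 1.5000: CF_t = 15.000000, DF = 0.946492, PV = 14.197378
  t = 2.0000: CF_t = 15.000000, DF = 0.929300, PV = 13.939498
  t = 2.5000: CF_t = 15.000000, DF = 0.912420, PV = 13.686301
  t = 3.0000: CF_t = 15.000000, DF = 0.895847, PV = 13.437704
  t = 3.5000: CF_t = 15.000000, DF = 0.879575, PV = 13.193622
  t = 4.0000: CF_t = 15.000000, DF = 0.863598, PV = 12.953973
  t = 4.5000: CF_t = 15.000000, DF = 0.847912, PV = 12.718678
  t = 5.0000: CF_t = 15.000000, DF = 0.832510, PV = 12.487656
  t = 5.5000: CF_t = 15.000000, DF = 0.817389, PV = 12.260831
  t = 6.0000: CF_t = 15.000000, DF = 0.802542, PV = 12.038125
  t = 6.5000: CF_t = 15.000000, DF = 0.787964, PV = 11.819465
  t = 7.0000: CF_t = 1015.000000, DF = 0.773652, PV = 785.256564
Price P = sum_t PV_t = 957.177365
Convexity numerator sum_t t*(t + 1/m) * CF_t / (1+y/m)^(m*t + 2):
  t = 0.5000: term = 7.098689
  t = 1.0000: term = 20.909247
  t = 1.5000: term = 41.058903
  t = 2.0000: term = 67.188518
  t = 2.5000: term = 98.952162
  t = 3.0000: term = 136.016718
  t = 3.5000: term = 178.061487
  t = 4.0000: term = 224.777808
  t = 4.5000: term = 275.868689
  t = 5.0000: term = 331.048445
  t = 5.5000: term = 390.042351
  t = 6.0000: term = 452.586296
  t = 6.5000: term = 518.426456
  t = 7.0000: term = 39741.917025
Convexity = (1/P) * sum = 42483.952793 / 957.177365 = 44.384619

Answer: Convexity = 44.3846
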